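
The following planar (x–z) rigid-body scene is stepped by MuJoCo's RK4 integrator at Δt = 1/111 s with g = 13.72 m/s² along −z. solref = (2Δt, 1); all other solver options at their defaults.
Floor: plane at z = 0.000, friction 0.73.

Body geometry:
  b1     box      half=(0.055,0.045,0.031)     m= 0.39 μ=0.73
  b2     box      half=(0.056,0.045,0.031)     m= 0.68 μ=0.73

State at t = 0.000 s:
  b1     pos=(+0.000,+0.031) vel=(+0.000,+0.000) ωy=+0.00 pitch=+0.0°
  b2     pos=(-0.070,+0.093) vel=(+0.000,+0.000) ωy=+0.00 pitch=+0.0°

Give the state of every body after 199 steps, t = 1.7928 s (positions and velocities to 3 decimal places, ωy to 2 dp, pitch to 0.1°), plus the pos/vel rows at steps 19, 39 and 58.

State at t = 1.7928 s:
  b1     pos=(+0.000,+0.031) vel=(+0.000,+0.000) ωy=+0.00 pitch=+0.0°
  b2     pos=(-0.124,+0.056) vel=(+0.000,+0.000) ωy=+0.00 pitch=-90.0°

Key-timestep trajectory:
   step    t(s)  b1.x    b1.z    b1.vx   b1.vz   b2.x    b2.z    b2.vx   b2.vz 
     19  0.1712   +0.000  +0.031  +0.000  +0.001   -0.102  +0.059  -0.381  +0.057
     39  0.3514   +0.000  +0.031  +0.000  +0.000   -0.139  +0.062  +0.054  -0.013
     58  0.5225   +0.000  +0.031  +0.000  +0.000   -0.121  +0.057  -0.142  -0.064


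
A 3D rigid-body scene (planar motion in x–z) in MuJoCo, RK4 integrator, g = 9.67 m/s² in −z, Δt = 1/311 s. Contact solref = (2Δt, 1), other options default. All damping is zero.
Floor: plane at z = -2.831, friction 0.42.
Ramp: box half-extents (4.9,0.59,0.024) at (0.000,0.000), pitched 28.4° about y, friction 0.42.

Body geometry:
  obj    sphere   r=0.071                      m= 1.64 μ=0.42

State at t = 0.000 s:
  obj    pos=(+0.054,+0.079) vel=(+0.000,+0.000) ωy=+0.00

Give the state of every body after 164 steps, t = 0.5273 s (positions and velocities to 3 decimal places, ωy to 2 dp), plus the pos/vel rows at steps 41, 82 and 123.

State at t = 0.5273 s:
  obj    pos=(+0.456,-0.138) vel=(+1.524,-0.824) ωy=+24.39

Key-timestep trajectory:
   step    t(s)  obj.x    obj.z    obj.vx   obj.vz 
     41  0.1318   +0.079  +0.065  +0.381  -0.206
     82  0.2637   +0.154  +0.024  +0.762  -0.412
    123  0.3955   +0.280  -0.043  +1.143  -0.618


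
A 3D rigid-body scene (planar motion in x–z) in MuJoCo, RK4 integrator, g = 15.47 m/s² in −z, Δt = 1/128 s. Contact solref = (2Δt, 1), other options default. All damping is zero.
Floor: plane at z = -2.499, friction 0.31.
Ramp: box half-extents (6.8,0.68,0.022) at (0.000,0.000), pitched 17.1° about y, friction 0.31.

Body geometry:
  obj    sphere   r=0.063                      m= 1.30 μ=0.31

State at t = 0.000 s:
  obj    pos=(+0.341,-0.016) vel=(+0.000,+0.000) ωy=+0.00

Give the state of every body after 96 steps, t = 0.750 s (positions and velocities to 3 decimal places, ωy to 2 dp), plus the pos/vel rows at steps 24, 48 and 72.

State at t = 0.750 s:
  obj    pos=(+1.215,-0.285) vel=(+2.329,-0.717) ωy=+38.67

Key-timestep trajectory:
   step    t(s)  obj.x    obj.z    obj.vx   obj.vz 
     24  0.1875   +0.396  -0.033  +0.583  -0.179
     48  0.3750   +0.559  -0.083  +1.165  -0.358
     72  0.5625   +0.832  -0.167  +1.747  -0.537


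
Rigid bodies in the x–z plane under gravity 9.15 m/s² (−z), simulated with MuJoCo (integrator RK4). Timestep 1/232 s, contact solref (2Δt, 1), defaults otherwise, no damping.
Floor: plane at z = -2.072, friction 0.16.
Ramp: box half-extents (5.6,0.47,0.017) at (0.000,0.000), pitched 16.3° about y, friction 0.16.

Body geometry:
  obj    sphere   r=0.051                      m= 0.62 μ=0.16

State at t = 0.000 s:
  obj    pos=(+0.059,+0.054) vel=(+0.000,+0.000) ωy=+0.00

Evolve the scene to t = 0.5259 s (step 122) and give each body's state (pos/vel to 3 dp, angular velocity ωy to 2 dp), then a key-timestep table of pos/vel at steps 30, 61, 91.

State at t = 0.5259 s:
  obj    pos=(+0.302,-0.018) vel=(+0.926,-0.271) ωy=+18.91

Key-timestep trajectory:
   step    t(s)  obj.x    obj.z    obj.vx   obj.vz 
     30  0.1293   +0.074  +0.049  +0.228  -0.067
     61  0.2629   +0.120  +0.036  +0.463  -0.135
     91  0.3922   +0.194  +0.014  +0.691  -0.202


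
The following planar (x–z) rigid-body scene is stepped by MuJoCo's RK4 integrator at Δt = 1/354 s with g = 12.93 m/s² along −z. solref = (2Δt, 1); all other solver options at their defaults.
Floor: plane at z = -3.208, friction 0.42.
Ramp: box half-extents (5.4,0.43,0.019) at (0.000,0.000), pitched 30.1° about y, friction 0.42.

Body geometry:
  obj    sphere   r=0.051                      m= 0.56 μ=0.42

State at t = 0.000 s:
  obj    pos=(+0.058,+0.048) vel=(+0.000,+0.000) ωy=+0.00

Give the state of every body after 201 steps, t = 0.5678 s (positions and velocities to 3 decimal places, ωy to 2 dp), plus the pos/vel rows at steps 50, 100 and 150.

State at t = 0.5678 s:
  obj    pos=(+0.704,-0.327) vel=(+2.275,-1.319) ωy=+51.56

Key-timestep trajectory:
   step    t(s)  obj.x    obj.z    obj.vx   obj.vz 
     50  0.1412   +0.098  +0.024  +0.566  -0.328
    100  0.2825   +0.218  -0.045  +1.132  -0.656
    150  0.4237   +0.418  -0.161  +1.698  -0.984


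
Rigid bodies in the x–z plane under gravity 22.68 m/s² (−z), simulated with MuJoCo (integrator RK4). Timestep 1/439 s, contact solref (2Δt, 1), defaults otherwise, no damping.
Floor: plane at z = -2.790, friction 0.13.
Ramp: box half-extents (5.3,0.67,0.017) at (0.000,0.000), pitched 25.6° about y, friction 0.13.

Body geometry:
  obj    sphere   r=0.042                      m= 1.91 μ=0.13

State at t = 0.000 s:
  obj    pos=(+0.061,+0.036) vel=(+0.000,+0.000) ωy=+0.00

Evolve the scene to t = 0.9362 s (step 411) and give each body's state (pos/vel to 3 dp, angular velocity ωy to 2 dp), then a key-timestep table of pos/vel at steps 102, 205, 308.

State at t = 0.9362 s:
  obj    pos=(+2.885,-1.317) vel=(+6.031,-2.887) ωy=+148.07

Key-timestep trajectory:
   step    t(s)  obj.x    obj.z    obj.vx   obj.vz 
    102  0.2323   +0.235  -0.047  +1.499  -0.712
    205  0.4670   +0.764  -0.301  +3.007  -1.446
    308  0.7016   +1.647  -0.724  +4.522  -2.157


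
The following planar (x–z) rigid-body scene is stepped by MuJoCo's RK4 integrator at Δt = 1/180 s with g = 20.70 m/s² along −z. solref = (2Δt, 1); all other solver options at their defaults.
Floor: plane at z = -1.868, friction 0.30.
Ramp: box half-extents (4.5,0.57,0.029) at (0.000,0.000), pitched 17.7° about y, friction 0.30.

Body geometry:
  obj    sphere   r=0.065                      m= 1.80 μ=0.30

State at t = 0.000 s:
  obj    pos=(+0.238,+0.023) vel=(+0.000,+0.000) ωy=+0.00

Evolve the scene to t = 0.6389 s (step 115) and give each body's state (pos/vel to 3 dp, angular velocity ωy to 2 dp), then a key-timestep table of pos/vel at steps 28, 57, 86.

State at t = 0.6389 s:
  obj    pos=(+1.112,-0.256) vel=(+2.736,-0.873) ωy=+44.17

Key-timestep trajectory:
   step    t(s)  obj.x    obj.z    obj.vx   obj.vz 
     28  0.1556   +0.290  +0.006  +0.666  -0.213
     57  0.3167   +0.453  -0.046  +1.356  -0.433
     86  0.4778   +0.727  -0.133  +2.046  -0.653


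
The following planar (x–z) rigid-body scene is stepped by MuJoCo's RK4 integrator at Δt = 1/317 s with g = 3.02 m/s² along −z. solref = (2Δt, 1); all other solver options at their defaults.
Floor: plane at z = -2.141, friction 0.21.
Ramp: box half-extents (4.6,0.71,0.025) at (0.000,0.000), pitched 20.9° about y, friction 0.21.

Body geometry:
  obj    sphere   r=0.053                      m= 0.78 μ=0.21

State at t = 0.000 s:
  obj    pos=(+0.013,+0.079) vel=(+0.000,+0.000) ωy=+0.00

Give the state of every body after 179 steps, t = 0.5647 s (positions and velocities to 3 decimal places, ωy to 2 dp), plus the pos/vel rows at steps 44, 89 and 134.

State at t = 0.5647 s:
  obj    pos=(+0.128,+0.035) vel=(+0.406,-0.155) ωy=+8.20

Key-timestep trajectory:
   step    t(s)  obj.x    obj.z    obj.vx   obj.vz 
     44  0.1388   +0.020  +0.076  +0.100  -0.038
     89  0.2808   +0.041  +0.068  +0.202  -0.077
    134  0.4227   +0.077  +0.054  +0.304  -0.116


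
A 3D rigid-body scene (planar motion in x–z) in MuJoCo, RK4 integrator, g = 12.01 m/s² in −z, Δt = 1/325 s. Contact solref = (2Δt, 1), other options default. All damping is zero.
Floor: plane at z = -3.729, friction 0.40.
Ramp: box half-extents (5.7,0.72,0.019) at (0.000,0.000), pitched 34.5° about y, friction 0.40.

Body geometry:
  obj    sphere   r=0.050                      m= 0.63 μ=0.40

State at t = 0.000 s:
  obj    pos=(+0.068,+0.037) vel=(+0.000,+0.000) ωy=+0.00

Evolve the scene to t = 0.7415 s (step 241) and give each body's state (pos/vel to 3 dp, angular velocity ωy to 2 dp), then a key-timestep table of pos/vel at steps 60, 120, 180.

State at t = 0.7415 s:
  obj    pos=(+1.169,-0.720) vel=(+2.970,-2.041) ωy=+72.05

Key-timestep trajectory:
   step    t(s)  obj.x    obj.z    obj.vx   obj.vz 
     60  0.1846   +0.136  -0.010  +0.739  -0.508
    120  0.3692   +0.341  -0.151  +1.479  -1.016
    180  0.5538   +0.682  -0.385  +2.218  -1.524


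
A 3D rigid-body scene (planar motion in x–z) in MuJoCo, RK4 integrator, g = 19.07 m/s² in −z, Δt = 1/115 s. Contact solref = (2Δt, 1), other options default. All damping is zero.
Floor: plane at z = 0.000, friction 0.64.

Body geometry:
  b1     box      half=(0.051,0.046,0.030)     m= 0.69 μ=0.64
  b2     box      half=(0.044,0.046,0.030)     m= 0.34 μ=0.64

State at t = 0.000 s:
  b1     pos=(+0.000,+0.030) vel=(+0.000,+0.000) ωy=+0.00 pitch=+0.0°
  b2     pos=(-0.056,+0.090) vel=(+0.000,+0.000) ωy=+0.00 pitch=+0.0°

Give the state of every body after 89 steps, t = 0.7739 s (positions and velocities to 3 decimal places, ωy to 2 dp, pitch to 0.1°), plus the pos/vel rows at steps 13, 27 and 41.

State at t = 0.7739 s:
  b1     pos=(+0.000,+0.030) vel=(+0.000,+0.000) ωy=+0.00 pitch=+0.0°
  b2     pos=(-0.095,+0.044) vel=(+0.000,+0.000) ωy=+0.00 pitch=-90.0°

Key-timestep trajectory:
   step    t(s)  b1.x    b1.z    b1.vx   b1.vz   b2.x    b2.z    b2.vx   b2.vz 
     13  0.1130   +0.000  +0.030  +0.001  +0.001   -0.068  +0.084  -0.260  -0.175
     27  0.2348   +0.000  +0.030  +0.000  +0.000   -0.106  +0.046  -0.071  +0.168
     41  0.3565   +0.000  +0.030  +0.000  +0.000   -0.093  +0.043  -0.072  +0.015


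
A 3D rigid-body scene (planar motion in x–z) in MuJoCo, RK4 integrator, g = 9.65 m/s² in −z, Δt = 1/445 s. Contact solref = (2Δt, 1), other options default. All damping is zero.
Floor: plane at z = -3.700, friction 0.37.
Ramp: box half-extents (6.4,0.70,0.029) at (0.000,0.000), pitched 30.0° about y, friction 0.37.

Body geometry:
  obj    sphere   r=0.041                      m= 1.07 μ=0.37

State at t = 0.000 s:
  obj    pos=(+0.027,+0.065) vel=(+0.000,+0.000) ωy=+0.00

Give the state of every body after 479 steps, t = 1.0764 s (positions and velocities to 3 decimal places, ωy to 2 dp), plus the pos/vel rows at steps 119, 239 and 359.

State at t = 1.0764 s:
  obj    pos=(+1.756,-0.933) vel=(+3.213,-1.855) ωy=+90.48

Key-timestep trajectory:
   step    t(s)  obj.x    obj.z    obj.vx   obj.vz 
    119  0.2674   +0.134  +0.004  +0.798  -0.461
    239  0.5371   +0.458  -0.183  +1.603  -0.926
    359  0.8067   +0.998  -0.496  +2.408  -1.390


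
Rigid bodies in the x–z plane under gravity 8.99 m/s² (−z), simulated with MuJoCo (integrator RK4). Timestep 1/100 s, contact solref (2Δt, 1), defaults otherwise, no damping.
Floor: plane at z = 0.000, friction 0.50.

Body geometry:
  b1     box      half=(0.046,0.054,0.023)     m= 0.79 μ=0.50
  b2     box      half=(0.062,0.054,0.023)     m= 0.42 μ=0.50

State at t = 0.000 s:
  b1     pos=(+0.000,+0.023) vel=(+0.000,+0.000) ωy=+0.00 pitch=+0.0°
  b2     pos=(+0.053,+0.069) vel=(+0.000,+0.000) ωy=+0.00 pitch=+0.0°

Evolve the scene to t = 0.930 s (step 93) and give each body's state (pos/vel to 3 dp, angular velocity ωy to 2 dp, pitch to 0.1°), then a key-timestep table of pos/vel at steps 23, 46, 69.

State at t = 0.930 s:
  b1     pos=(+0.000,+0.023) vel=(+0.000,+0.000) ωy=+0.00 pitch=+0.0°
  b2     pos=(+0.066,+0.059) vel=(+0.001,-0.001) ωy=-0.02 pitch=+42.0°

Key-timestep trajectory:
   step    t(s)  b1.x    b1.z    b1.vx   b1.vz   b2.x    b2.z    b2.vx   b2.vz 
     23  0.2300   +0.000  +0.023  +0.000  +0.000   +0.070  +0.059  +0.028  +0.071
     46  0.4600   +0.000  +0.023  +0.000  +0.000   +0.066  +0.059  +0.001  +0.000
     69  0.6900   +0.000  +0.023  +0.000  +0.000   +0.066  +0.059  +0.001  -0.001


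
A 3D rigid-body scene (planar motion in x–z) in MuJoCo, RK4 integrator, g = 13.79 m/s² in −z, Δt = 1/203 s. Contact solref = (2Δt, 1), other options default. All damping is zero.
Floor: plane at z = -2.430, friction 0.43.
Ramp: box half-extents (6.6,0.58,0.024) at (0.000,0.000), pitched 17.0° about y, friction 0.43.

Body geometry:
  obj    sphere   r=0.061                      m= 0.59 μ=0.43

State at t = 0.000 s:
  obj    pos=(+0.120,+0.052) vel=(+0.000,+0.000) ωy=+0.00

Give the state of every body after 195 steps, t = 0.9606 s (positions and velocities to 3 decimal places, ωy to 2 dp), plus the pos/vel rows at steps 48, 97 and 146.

State at t = 0.9606 s:
  obj    pos=(+1.391,-0.336) vel=(+2.645,-0.809) ωy=+45.34

Key-timestep trajectory:
   step    t(s)  obj.x    obj.z    obj.vx   obj.vz 
     48  0.2365   +0.197  +0.029  +0.651  -0.199
     97  0.4778   +0.435  -0.044  +1.316  -0.402
    146  0.7192   +0.832  -0.166  +1.981  -0.606


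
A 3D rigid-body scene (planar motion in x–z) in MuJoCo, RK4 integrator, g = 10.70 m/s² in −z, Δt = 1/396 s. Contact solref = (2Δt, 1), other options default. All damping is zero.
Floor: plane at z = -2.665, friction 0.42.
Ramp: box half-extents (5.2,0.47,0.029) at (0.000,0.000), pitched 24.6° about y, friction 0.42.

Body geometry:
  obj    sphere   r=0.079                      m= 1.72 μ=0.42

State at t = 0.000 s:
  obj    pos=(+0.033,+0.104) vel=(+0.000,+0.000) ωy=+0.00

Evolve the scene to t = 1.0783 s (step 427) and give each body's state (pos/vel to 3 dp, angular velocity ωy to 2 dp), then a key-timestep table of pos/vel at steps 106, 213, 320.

State at t = 1.0783 s:
  obj    pos=(+1.715,-0.666) vel=(+3.119,-1.428) ωy=+43.42

Key-timestep trajectory:
   step    t(s)  obj.x    obj.z    obj.vx   obj.vz 
    106  0.2677   +0.137  +0.056  +0.774  -0.355
    213  0.5379   +0.451  -0.088  +1.556  -0.712
    320  0.8081   +0.977  -0.329  +2.338  -1.070


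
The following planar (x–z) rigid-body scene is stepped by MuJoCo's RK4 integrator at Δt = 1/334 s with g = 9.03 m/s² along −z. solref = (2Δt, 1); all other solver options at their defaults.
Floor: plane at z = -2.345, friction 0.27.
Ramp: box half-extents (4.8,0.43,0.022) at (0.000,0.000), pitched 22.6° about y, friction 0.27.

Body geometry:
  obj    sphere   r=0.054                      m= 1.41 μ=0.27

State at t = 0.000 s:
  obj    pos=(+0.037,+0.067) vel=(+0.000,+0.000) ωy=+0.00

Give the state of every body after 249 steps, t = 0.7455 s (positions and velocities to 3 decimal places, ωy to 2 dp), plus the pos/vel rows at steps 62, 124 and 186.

State at t = 0.7455 s:
  obj    pos=(+0.673,-0.198) vel=(+1.706,-0.710) ωy=+34.22

Key-timestep trajectory:
   step    t(s)  obj.x    obj.z    obj.vx   obj.vz 
     62  0.1856   +0.076  +0.051  +0.425  -0.177
    124  0.3713   +0.195  +0.001  +0.850  -0.354
    186  0.5569   +0.392  -0.081  +1.274  -0.530


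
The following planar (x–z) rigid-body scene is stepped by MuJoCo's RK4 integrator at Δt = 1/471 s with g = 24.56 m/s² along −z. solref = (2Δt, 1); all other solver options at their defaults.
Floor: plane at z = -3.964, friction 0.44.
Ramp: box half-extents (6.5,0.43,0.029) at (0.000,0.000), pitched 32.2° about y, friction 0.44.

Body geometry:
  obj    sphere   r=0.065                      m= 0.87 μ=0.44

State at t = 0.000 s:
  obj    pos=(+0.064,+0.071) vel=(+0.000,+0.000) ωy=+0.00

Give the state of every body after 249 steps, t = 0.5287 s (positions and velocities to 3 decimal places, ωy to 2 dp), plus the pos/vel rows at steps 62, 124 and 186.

State at t = 0.5287 s:
  obj    pos=(+1.169,-0.625) vel=(+4.182,-2.634) ωy=+76.02

Key-timestep trajectory:
   step    t(s)  obj.x    obj.z    obj.vx   obj.vz 
     62  0.1316   +0.133  +0.028  +1.041  -0.656
    124  0.2633   +0.338  -0.102  +2.083  -1.312
    186  0.3949   +0.681  -0.318  +3.124  -1.967


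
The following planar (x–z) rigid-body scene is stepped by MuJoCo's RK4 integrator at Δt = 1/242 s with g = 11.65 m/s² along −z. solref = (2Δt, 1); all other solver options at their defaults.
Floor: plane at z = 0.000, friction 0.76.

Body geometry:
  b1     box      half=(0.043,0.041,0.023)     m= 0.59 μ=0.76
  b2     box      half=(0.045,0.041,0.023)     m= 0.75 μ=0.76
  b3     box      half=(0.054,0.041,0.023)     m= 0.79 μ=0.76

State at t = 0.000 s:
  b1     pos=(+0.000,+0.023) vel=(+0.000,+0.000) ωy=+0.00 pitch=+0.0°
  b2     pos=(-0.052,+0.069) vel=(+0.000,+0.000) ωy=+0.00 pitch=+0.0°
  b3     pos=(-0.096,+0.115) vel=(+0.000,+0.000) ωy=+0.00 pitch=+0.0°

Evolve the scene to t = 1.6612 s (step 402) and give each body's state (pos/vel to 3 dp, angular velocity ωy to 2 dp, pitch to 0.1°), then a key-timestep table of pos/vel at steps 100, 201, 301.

State at t = 1.6612 s:
  b1     pos=(+0.001,+0.023) vel=(+0.000,+0.000) ωy=+0.00 pitch=+0.0°
  b2     pos=(-0.067,+0.050) vel=(+0.000,+0.000) ωy=+0.01 pitch=-55.3°
  b3     pos=(-0.134,+0.054) vel=(+0.000,+0.000) ωy=+0.01 pitch=-43.2°

Key-timestep trajectory:
   step    t(s)  b1.x    b1.z    b1.vx   b1.vz   b2.x    b2.z    b2.vx   b2.vz   b3.x    b3.z    b3.vx   b3.vz 
    100  0.4132   +0.000  +0.023  +0.000  +0.000   -0.072  +0.051  +0.073  -0.002   -0.137  +0.055  +0.049  -0.018
    201  0.8306   +0.001  +0.023  +0.000  +0.000   -0.067  +0.050  +0.000  +0.000   -0.134  +0.054  +0.000  +0.000
    301  1.2438   +0.001  +0.023  +0.000  +0.000   -0.067  +0.050  +0.000  +0.000   -0.134  +0.054  +0.000  +0.000


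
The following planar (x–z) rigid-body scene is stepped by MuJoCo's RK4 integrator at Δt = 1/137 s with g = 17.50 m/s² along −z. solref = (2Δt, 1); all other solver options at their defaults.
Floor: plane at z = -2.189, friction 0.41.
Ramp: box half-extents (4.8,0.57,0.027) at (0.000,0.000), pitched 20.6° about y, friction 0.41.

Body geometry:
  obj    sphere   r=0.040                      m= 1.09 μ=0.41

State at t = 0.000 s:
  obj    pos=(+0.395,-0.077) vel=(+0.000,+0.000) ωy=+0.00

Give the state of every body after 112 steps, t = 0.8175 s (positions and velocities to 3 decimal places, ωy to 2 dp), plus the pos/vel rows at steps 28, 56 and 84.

State at t = 0.8175 s:
  obj    pos=(+1.771,-0.594) vel=(+3.365,-1.265) ωy=+89.88

Key-timestep trajectory:
   step    t(s)  obj.x    obj.z    obj.vx   obj.vz 
     28  0.2044   +0.481  -0.109  +0.842  -0.316
     56  0.4088   +0.739  -0.206  +1.683  -0.632
     84  0.6131   +1.169  -0.368  +2.524  -0.949


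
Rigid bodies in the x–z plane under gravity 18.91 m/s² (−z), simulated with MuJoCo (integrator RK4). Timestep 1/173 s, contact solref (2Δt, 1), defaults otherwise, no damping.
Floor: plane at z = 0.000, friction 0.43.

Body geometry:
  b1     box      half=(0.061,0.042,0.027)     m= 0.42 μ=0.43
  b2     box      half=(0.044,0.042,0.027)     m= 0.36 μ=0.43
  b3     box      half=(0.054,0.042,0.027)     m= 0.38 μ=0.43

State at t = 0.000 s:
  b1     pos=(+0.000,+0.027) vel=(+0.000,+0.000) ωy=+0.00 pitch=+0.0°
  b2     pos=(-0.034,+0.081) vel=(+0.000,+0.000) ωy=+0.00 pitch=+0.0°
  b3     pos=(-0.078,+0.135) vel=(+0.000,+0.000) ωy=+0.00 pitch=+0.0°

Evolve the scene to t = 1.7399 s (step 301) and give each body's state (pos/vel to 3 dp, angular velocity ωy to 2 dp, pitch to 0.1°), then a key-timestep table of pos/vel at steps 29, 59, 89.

State at t = 1.7399 s:
  b1     pos=(+0.000,+0.027) vel=(+0.000,+0.000) ωy=+0.00 pitch=+0.0°
  b2     pos=(-0.034,+0.081) vel=(+0.000,+0.000) ωy=+0.00 pitch=+0.0°
  b3     pos=(-0.112,+0.054) vel=(+0.000,+0.000) ωy=+0.00 pitch=-90.0°

Key-timestep trajectory:
   step    t(s)  b1.x    b1.z    b1.vx   b1.vz   b2.x    b2.z    b2.vx   b2.vz   b3.x    b3.z    b3.vx   b3.vz 
     29  0.1676   +0.000  +0.027  +0.000  +0.000   -0.034  +0.081  +0.000  +0.000   -0.080  +0.135  -0.029  -0.002
     59  0.3410   +0.000  +0.027  +0.000  +0.000   -0.034  +0.081  +0.001  +0.001   -0.104  +0.118  -0.309  -0.591
     89  0.5145   +0.000  +0.027  +0.000  +0.000   -0.034  +0.081  +0.000  +0.000   -0.110  +0.055  -0.077  -0.028


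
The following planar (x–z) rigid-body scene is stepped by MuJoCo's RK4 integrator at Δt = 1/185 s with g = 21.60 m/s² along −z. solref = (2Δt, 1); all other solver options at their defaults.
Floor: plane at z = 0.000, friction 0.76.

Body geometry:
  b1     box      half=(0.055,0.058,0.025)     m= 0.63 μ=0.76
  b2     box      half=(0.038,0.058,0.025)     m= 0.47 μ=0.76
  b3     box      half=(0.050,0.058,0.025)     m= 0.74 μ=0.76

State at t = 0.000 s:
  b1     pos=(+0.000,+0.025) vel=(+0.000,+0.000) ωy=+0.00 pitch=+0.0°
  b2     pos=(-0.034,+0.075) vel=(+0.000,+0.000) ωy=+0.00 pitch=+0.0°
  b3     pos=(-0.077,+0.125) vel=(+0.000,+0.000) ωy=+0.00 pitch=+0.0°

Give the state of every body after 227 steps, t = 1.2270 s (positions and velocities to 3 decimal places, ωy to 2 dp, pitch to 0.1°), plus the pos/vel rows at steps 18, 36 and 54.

State at t = 1.2270 s:
  b1     pos=(+0.000,+0.025) vel=(+0.000,+0.000) ωy=+0.00 pitch=+0.0°
  b2     pos=(-0.034,+0.075) vel=(+0.000,+0.000) ωy=+0.00 pitch=-0.1°
  b3     pos=(-0.097,+0.050) vel=(+0.000,+0.000) ωy=+0.00 pitch=-90.0°

Key-timestep trajectory:
   step    t(s)  b1.x    b1.z    b1.vx   b1.vz   b2.x    b2.z    b2.vx   b2.vz   b3.x    b3.z    b3.vx   b3.vz 
     18  0.0973   +0.000  +0.025  +0.000  +0.000   -0.035  +0.075  +0.002  +0.000   -0.088  +0.120  -0.213  -0.127
     36  0.1946   +0.000  +0.025  +0.000  +0.000   -0.034  +0.075  -0.001  +0.001   -0.111  +0.046  -0.073  -0.278
     54  0.2919   +0.000  +0.025  +0.000  +0.000   -0.034  +0.075  +0.000  +0.000   -0.098  +0.050  +0.326  -0.156


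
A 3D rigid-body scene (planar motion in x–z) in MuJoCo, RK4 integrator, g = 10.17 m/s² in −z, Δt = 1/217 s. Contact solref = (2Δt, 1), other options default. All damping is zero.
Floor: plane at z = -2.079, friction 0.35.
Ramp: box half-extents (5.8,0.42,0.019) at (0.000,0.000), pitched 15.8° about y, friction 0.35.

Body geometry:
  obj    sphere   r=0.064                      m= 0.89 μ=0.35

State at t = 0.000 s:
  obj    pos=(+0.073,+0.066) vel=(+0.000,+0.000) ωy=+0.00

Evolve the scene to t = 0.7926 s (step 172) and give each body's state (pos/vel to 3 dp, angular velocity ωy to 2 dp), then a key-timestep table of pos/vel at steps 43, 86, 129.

State at t = 0.7926 s:
  obj    pos=(+0.671,-0.104) vel=(+1.509,-0.427) ωy=+24.49

Key-timestep trajectory:
   step    t(s)  obj.x    obj.z    obj.vx   obj.vz 
     43  0.1982   +0.110  +0.055  +0.377  -0.107
     86  0.3963   +0.222  +0.023  +0.754  -0.213
    129  0.5945   +0.409  -0.030  +1.131  -0.320


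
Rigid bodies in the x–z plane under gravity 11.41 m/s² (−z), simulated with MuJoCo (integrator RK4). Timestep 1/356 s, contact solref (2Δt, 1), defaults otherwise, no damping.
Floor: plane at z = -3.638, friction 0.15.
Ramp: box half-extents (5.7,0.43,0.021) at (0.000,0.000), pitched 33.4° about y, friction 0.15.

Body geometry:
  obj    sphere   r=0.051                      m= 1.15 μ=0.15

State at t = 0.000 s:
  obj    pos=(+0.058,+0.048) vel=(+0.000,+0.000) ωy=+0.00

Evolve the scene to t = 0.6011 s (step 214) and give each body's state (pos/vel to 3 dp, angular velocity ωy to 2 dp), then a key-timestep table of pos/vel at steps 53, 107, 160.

State at t = 0.6011 s:
  obj    pos=(+0.790,-0.435) vel=(+2.437,-1.600) ωy=+42.14

Key-timestep trajectory:
   step    t(s)  obj.x    obj.z    obj.vx   obj.vz 
     53  0.1489   +0.103  +0.018  +0.606  -0.391
    107  0.3006   +0.241  -0.073  +1.224  -0.790
    160  0.4494   +0.467  -0.222  +1.834  -1.172


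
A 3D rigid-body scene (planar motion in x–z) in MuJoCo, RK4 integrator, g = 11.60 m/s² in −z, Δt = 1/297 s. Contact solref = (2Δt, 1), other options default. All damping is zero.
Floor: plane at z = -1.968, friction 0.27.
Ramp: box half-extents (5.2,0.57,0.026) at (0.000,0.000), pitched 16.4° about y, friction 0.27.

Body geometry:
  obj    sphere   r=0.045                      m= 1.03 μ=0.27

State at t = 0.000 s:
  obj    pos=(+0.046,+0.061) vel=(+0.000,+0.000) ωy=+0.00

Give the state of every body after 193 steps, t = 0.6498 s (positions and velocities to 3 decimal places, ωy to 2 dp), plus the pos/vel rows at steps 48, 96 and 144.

State at t = 0.6498 s:
  obj    pos=(+0.520,-0.079) vel=(+1.458,-0.429) ωy=+33.78

Key-timestep trajectory:
   step    t(s)  obj.x    obj.z    obj.vx   obj.vz 
     48  0.1616   +0.075  +0.052  +0.363  -0.107
     96  0.3232   +0.163  +0.026  +0.725  -0.214
    144  0.4848   +0.310  -0.017  +1.088  -0.320


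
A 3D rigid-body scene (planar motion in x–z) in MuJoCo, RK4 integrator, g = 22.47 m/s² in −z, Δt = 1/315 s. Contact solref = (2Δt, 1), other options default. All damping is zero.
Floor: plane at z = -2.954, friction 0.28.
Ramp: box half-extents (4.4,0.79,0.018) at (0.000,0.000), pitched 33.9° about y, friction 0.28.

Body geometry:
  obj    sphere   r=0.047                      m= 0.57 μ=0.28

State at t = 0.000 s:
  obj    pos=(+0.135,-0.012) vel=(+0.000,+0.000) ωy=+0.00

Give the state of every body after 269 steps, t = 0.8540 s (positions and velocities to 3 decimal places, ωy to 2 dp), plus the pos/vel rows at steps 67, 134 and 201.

State at t = 0.8540 s:
  obj    pos=(+2.844,-1.833) vel=(+6.345,-4.264) ωy=+162.62

Key-timestep trajectory:
   step    t(s)  obj.x    obj.z    obj.vx   obj.vz 
     67  0.2127   +0.303  -0.125  +1.581  -1.062
    134  0.4254   +0.807  -0.464  +3.161  -2.124
    201  0.6381   +1.648  -1.029  +4.741  -3.186


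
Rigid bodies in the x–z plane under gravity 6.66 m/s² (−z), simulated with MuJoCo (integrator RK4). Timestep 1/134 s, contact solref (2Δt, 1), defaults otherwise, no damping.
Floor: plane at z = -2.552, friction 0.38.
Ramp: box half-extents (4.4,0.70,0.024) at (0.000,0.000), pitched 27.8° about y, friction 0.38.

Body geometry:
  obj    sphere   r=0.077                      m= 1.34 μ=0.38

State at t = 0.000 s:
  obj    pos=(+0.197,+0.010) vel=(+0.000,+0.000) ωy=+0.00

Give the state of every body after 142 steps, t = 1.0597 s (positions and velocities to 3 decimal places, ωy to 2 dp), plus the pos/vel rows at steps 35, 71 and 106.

State at t = 1.0597 s:
  obj    pos=(+1.299,-0.571) vel=(+2.080,-1.097) ωy=+30.53

Key-timestep trajectory:
   step    t(s)  obj.x    obj.z    obj.vx   obj.vz 
     35  0.2612   +0.264  -0.025  +0.513  -0.270
     71  0.5299   +0.473  -0.135  +1.040  -0.548
    106  0.7910   +0.811  -0.314  +1.553  -0.819


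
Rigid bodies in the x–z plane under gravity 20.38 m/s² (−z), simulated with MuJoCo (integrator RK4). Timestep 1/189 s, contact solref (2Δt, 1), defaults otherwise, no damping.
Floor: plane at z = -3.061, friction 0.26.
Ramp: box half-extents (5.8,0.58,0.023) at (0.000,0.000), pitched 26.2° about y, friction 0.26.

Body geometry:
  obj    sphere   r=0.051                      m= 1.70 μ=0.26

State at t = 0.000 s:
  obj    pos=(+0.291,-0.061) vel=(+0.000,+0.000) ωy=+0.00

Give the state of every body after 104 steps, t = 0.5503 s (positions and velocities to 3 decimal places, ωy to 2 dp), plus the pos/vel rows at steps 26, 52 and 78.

State at t = 0.5503 s:
  obj    pos=(+1.164,-0.490) vel=(+3.173,-1.562) ωy=+69.32

Key-timestep trajectory:
   step    t(s)  obj.x    obj.z    obj.vx   obj.vz 
     26  0.1376   +0.346  -0.088  +0.794  -0.391
     52  0.2751   +0.509  -0.168  +1.587  -0.781
     78  0.4127   +0.782  -0.302  +2.380  -1.171


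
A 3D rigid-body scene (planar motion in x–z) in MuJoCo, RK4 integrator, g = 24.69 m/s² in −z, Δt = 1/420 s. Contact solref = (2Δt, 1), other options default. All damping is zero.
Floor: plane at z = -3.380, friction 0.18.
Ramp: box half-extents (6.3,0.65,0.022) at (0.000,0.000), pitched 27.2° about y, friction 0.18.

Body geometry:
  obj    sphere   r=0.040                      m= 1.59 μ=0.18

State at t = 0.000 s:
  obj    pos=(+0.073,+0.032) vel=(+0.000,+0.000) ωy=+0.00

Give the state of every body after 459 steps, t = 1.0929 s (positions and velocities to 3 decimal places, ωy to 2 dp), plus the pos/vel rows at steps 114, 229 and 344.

State at t = 1.0929 s:
  obj    pos=(+4.355,-2.168) vel=(+7.836,-4.027) ωy=+220.22

Key-timestep trajectory:
   step    t(s)  obj.x    obj.z    obj.vx   obj.vz 
    114  0.2714   +0.337  -0.104  +1.946  -1.000
    229  0.5452   +1.139  -0.516  +3.910  -2.009
    344  0.8190   +2.478  -1.204  +5.873  -3.018


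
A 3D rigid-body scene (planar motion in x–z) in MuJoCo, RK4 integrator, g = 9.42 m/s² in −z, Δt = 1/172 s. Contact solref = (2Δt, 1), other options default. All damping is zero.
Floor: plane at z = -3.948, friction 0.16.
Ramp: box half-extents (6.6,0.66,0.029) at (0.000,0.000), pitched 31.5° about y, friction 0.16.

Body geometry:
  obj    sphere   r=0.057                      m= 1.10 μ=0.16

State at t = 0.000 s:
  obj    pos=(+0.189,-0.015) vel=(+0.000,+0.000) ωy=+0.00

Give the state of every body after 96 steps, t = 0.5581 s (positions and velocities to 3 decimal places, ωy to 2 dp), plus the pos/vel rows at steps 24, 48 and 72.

State at t = 0.5581 s:
  obj    pos=(+0.672,-0.311) vel=(+1.732,-1.057) ωy=+31.48

Key-timestep trajectory:
   step    t(s)  obj.x    obj.z    obj.vx   obj.vz 
     24  0.1395   +0.219  -0.033  +0.436  -0.257
     48  0.2791   +0.310  -0.089  +0.862  -0.538
     72  0.4186   +0.461  -0.182  +1.300  -0.791


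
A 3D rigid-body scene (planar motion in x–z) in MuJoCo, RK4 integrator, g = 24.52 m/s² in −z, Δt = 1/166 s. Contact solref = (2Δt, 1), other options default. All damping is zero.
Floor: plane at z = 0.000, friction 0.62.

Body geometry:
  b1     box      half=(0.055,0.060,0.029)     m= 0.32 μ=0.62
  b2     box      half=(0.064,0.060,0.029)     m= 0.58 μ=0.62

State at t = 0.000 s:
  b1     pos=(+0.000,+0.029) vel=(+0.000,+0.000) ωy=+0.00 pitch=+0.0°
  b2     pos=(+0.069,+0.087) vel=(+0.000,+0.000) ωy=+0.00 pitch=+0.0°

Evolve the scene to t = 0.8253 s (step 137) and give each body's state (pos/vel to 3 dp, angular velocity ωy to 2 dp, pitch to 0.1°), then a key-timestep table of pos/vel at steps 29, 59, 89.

State at t = 0.8253 s:
  b1     pos=(+0.000,+0.029) vel=(+0.000,+0.000) ωy=+0.00 pitch=+0.0°
  b2     pos=(+0.134,+0.064) vel=(+0.000,+0.000) ωy=+0.00 pitch=+90.0°

Key-timestep trajectory:
   step    t(s)  b1.x    b1.z    b1.vx   b1.vz   b2.x    b2.z    b2.vx   b2.vz 
     29  0.1747   +0.000  +0.029  +0.000  +0.000   +0.102  +0.070  +0.153  +0.017
     59  0.3554   +0.000  +0.029  +0.000  +0.000   +0.144  +0.067  +0.126  +0.060
     89  0.5361   +0.000  +0.029  +0.000  +0.000   +0.134  +0.064  +0.247  -0.108


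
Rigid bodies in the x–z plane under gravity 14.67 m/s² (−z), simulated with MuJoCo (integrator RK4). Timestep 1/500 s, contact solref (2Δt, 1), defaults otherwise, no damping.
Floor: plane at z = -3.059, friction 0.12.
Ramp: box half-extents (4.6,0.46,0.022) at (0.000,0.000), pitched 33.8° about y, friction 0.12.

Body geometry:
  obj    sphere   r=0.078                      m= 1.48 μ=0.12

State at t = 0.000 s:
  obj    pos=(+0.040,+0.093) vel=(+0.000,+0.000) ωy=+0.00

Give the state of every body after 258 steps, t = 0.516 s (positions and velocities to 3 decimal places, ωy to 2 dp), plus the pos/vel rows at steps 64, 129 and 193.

State at t = 0.516 s:
  obj    pos=(+0.782,-0.403) vel=(+2.875,-1.922) ωy=+24.11

Key-timestep trajectory:
   step    t(s)  obj.x    obj.z    obj.vx   obj.vz 
     64  0.1280   +0.086  +0.063  +0.715  -0.478
    129  0.2580   +0.226  -0.031  +1.444  -0.952
    193  0.3860   +0.456  -0.185  +2.170  -1.403


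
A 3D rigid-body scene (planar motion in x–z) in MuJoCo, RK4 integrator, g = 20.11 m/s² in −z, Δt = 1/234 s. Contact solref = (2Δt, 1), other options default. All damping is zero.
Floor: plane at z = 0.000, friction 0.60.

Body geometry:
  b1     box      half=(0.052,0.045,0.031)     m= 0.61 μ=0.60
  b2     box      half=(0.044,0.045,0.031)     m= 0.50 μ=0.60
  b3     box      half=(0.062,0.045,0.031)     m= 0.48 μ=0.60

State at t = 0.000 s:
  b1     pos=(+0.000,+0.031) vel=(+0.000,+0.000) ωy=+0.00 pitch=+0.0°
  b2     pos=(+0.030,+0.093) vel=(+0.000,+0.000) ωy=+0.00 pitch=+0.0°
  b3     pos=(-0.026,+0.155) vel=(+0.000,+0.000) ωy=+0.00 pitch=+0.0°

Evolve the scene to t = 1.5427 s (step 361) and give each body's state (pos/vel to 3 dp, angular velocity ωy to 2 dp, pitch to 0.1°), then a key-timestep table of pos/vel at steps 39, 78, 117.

State at t = 1.5427 s:
  b1     pos=(+0.000,+0.031) vel=(+0.000,+0.000) ωy=+0.00 pitch=+0.0°
  b2     pos=(+0.030,+0.093) vel=(+0.000,+0.000) ωy=+0.00 pitch=+0.0°
  b3     pos=(-0.225,+0.031) vel=(+0.000,+0.000) ωy=+0.00 pitch=+180.0°

Key-timestep trajectory:
   step    t(s)  b1.x    b1.z    b1.vx   b1.vz   b2.x    b2.z    b2.vx   b2.vz   b3.x    b3.z    b3.vx   b3.vz 
     39  0.1667   +0.000  +0.031  +0.000  +0.000   +0.030  +0.093  +0.000  +0.000   -0.071  +0.107  -0.712  -0.782
     78  0.3333   +0.000  +0.031  +0.000  +0.000   +0.030  +0.093  +0.000  +0.000   -0.151  +0.069  -0.201  +0.034
    117  0.5000   +0.000  +0.031  +0.000  +0.000   +0.030  +0.093  +0.000  +0.000   -0.183  +0.066  -0.340  -0.116


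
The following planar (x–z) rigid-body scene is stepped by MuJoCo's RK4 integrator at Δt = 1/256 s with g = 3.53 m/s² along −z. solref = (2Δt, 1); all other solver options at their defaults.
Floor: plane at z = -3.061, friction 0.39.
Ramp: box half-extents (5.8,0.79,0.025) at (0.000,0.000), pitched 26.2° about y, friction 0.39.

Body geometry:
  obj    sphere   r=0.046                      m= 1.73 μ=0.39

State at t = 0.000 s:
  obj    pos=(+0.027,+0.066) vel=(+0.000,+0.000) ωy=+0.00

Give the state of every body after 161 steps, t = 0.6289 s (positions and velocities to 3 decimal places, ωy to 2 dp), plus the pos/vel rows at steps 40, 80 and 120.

State at t = 0.6289 s:
  obj    pos=(+0.225,-0.031) vel=(+0.628,-0.309) ωy=+15.22

Key-timestep trajectory:
   step    t(s)  obj.x    obj.z    obj.vx   obj.vz 
     40  0.1562   +0.039  +0.060  +0.156  -0.077
     80  0.3125   +0.076  +0.042  +0.312  -0.154
    120  0.4688   +0.137  +0.012  +0.468  -0.230


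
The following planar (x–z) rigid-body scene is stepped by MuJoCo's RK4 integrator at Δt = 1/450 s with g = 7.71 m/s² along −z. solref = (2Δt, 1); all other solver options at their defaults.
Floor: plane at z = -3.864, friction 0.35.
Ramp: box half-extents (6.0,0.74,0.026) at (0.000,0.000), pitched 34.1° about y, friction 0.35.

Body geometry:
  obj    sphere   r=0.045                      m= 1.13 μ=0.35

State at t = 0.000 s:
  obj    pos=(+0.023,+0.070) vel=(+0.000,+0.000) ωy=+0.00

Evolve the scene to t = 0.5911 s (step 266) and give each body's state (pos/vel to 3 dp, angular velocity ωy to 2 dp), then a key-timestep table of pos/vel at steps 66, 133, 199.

State at t = 0.5911 s:
  obj    pos=(+0.470,-0.232) vel=(+1.511,-1.023) ωy=+40.55

Key-timestep trajectory:
   step    t(s)  obj.x    obj.z    obj.vx   obj.vz 
     66  0.1467   +0.051  +0.051  +0.375  -0.254
    133  0.2956   +0.135  -0.006  +0.756  -0.512
    199  0.4422   +0.273  -0.099  +1.131  -0.766


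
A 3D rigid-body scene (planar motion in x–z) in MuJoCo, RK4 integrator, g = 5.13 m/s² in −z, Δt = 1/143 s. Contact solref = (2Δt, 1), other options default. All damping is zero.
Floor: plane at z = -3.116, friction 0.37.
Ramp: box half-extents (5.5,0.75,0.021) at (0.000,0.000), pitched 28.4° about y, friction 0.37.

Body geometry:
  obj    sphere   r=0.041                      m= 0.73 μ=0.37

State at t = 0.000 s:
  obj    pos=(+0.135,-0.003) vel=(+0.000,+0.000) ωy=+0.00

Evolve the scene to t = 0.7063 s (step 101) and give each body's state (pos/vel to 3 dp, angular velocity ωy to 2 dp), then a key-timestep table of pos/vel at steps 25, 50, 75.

State at t = 0.7063 s:
  obj    pos=(+0.518,-0.209) vel=(+1.083,-0.585) ωy=+30.01

Key-timestep trajectory:
   step    t(s)  obj.x    obj.z    obj.vx   obj.vz 
     25  0.1748   +0.159  -0.015  +0.268  -0.145
     50  0.3497   +0.229  -0.053  +0.536  -0.290
     75  0.5245   +0.346  -0.117  +0.804  -0.435


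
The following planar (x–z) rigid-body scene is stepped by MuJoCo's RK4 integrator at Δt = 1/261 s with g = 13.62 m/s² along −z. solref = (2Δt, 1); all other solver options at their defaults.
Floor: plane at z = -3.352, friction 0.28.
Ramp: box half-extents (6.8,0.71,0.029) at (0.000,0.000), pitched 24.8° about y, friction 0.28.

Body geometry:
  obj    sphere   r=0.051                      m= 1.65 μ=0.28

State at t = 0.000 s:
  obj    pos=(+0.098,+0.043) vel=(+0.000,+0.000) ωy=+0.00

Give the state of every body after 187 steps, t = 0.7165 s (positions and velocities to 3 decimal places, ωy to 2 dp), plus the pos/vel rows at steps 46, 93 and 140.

State at t = 0.7165 s:
  obj    pos=(+1.049,-0.397) vel=(+2.654,-1.226) ωy=+57.32

Key-timestep trajectory:
   step    t(s)  obj.x    obj.z    obj.vx   obj.vz 
     46  0.1762   +0.156  +0.016  +0.653  -0.302
     93  0.3563   +0.333  -0.066  +1.320  -0.610
    140  0.5364   +0.631  -0.203  +1.987  -0.918


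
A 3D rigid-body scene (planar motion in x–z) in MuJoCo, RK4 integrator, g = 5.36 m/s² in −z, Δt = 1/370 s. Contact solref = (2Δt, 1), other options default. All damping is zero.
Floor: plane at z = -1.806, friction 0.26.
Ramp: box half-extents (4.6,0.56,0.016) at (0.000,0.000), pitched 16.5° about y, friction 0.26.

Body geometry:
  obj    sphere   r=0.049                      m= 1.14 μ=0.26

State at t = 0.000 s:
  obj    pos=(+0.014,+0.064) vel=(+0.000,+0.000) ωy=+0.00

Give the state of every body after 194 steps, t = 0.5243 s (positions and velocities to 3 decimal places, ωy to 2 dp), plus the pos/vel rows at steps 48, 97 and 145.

State at t = 0.5243 s:
  obj    pos=(+0.157,+0.021) vel=(+0.547,-0.162) ωy=+11.63

Key-timestep trajectory:
   step    t(s)  obj.x    obj.z    obj.vx   obj.vz 
     48  0.1297   +0.023  +0.061  +0.135  -0.040
     97  0.2622   +0.050  +0.053  +0.273  -0.081
    145  0.3919   +0.094  +0.040  +0.409  -0.121


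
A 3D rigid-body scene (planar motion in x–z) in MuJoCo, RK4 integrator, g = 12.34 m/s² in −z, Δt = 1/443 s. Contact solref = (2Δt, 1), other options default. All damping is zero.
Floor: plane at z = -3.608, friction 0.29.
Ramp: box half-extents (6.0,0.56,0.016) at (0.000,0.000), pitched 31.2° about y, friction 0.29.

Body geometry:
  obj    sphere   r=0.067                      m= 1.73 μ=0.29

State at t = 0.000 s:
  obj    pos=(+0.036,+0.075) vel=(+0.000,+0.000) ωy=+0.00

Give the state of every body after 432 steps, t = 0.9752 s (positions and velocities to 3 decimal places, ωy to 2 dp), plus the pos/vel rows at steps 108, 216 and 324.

State at t = 0.9752 s:
  obj    pos=(+1.893,-1.050) vel=(+3.809,-2.307) ωy=+66.45

Key-timestep trajectory:
   step    t(s)  obj.x    obj.z    obj.vx   obj.vz 
    108  0.2438   +0.152  +0.005  +0.952  -0.577
    216  0.4876   +0.500  -0.206  +1.904  -1.153
    324  0.7314   +1.081  -0.558  +2.857  -1.730


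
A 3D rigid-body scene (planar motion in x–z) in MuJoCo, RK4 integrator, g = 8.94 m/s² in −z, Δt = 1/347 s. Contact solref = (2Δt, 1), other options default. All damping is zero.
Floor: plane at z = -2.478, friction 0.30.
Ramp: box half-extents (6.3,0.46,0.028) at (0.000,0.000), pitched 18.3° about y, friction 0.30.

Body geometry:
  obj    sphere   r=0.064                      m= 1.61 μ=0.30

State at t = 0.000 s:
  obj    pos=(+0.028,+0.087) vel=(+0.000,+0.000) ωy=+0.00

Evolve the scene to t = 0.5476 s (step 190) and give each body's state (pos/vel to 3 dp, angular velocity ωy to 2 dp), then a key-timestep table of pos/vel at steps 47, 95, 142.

State at t = 0.5476 s:
  obj    pos=(+0.314,-0.007) vel=(+1.042,-0.345) ωy=+17.15

Key-timestep trajectory:
   step    t(s)  obj.x    obj.z    obj.vx   obj.vz 
     47  0.1354   +0.046  +0.082  +0.258  -0.085
     95  0.2738   +0.100  +0.064  +0.521  -0.172
    142  0.4092   +0.188  +0.035  +0.779  -0.258
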